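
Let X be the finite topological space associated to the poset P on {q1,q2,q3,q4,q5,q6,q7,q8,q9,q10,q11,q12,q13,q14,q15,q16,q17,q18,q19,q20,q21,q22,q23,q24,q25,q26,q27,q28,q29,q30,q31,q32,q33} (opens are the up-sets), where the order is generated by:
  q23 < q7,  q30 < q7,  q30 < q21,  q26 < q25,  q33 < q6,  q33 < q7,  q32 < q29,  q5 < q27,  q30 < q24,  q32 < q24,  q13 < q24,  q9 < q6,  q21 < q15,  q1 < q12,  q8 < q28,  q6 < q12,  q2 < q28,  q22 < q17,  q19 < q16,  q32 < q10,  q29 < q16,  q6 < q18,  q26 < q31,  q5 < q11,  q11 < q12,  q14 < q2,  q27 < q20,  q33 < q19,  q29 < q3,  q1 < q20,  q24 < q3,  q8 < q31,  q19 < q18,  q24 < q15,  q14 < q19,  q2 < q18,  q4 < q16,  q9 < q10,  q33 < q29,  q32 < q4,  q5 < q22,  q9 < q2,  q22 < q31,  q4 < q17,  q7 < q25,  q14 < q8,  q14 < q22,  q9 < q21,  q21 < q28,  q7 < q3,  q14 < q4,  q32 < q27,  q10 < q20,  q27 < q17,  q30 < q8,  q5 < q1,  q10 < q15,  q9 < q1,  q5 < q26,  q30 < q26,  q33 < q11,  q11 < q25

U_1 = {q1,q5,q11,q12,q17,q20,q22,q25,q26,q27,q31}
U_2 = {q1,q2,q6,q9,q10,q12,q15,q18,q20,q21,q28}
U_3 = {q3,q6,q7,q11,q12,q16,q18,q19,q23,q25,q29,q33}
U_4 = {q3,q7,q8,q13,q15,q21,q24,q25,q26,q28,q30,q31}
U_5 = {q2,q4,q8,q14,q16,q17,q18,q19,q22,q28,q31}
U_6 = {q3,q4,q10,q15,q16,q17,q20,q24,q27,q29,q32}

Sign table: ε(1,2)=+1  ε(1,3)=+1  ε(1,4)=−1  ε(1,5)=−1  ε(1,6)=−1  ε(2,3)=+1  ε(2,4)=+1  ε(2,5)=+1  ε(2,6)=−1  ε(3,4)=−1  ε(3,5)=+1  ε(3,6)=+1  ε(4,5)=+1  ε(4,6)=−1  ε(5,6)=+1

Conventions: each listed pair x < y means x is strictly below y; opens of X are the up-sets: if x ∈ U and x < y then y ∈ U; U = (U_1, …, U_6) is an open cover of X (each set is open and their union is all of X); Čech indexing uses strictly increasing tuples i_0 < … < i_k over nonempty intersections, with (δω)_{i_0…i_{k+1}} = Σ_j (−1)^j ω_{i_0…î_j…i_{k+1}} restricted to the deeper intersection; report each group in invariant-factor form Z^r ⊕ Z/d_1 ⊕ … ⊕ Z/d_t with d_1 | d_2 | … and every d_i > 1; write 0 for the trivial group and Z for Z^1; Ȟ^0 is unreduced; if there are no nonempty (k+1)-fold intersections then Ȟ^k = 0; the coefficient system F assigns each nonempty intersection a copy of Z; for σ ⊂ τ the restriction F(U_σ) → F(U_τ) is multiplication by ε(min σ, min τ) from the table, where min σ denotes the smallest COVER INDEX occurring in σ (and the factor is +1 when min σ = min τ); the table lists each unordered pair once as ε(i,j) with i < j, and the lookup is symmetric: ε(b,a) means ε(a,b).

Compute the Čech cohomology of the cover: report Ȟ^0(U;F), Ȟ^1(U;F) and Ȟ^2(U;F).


nerve simplices:
  U12={q1,q12,q20} U13={q11,q12,q25} U14={q25,q26,q31} U15={q17,q22,q31} U16={q17,q20,q27} U23={q6,q12,q18} U24={q15,q21,q28} U25={q2,q18,q28} U26={q10,q15,q20} U34={q3,q7,q25} U35={q16,q18,q19} U36={q3,q16,q29} U45={q8,q28,q31} U46={q3,q15,q24} U56={q4,q16,q17}
  U123={q12} U126={q20} U134={q25} U145={q31} U156={q17} U235={q18} U245={q28} U246={q15} U346={q3} U356={q16}
C dims 6,15,10; δ0: rk 6, SNF 1^5·2; δ1: rk 9, SNF 1^9
degree 0: 6−6−0 = 0 → Ȟ^0 ≅ 0
degree 1: 15−9−6 = 0 plus torsion [2] → Ȟ^1 ≅ Z/2
degree 2: 10−0−9 = 1 → Ȟ^2 ≅ Z

Ȟ^0 = 0, Ȟ^1 = Z/2 and Ȟ^2 = Z


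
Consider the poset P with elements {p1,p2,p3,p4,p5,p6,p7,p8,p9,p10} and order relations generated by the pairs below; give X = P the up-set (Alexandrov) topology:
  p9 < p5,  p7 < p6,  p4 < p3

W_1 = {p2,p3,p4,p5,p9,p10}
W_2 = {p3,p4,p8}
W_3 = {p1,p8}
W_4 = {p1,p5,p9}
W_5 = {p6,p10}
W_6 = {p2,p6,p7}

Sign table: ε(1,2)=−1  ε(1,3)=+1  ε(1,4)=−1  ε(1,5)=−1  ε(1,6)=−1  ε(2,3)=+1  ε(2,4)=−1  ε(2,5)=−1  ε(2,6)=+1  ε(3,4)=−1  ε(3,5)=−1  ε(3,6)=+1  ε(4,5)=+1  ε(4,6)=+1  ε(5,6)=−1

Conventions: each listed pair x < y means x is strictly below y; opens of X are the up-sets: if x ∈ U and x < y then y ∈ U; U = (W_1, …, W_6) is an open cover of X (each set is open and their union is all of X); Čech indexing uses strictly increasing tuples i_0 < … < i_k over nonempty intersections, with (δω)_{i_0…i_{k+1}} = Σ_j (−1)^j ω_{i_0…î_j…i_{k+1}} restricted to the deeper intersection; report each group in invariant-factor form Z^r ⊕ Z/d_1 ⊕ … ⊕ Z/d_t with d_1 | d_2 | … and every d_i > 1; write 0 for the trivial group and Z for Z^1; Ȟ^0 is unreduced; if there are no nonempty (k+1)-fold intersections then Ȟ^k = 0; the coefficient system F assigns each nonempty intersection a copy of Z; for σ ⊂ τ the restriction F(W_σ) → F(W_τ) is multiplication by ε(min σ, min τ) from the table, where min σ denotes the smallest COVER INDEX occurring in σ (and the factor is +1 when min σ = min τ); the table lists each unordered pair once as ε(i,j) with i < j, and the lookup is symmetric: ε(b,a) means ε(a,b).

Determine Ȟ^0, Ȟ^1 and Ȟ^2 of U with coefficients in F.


nonempty intersections:
  W12={p3,p4} W14={p5,p9} W15={p10} W16={p2} W23={p8} W34={p1} W56={p6}
C dims 6,7; δ0: rk 6, SNF 1^5·2
Ȟ^0: (6−6)−0=0 ⇒ 0
Ȟ^1: (7−0)−6=1 plus torsion [2] ⇒ Z ⊕ Z/2
Ȟ^2: (0−0)−0=0 ⇒ 0

Ȟ^0 ≅ 0; Ȟ^1 ≅ Z ⊕ Z/2; Ȟ^2 ≅ 0


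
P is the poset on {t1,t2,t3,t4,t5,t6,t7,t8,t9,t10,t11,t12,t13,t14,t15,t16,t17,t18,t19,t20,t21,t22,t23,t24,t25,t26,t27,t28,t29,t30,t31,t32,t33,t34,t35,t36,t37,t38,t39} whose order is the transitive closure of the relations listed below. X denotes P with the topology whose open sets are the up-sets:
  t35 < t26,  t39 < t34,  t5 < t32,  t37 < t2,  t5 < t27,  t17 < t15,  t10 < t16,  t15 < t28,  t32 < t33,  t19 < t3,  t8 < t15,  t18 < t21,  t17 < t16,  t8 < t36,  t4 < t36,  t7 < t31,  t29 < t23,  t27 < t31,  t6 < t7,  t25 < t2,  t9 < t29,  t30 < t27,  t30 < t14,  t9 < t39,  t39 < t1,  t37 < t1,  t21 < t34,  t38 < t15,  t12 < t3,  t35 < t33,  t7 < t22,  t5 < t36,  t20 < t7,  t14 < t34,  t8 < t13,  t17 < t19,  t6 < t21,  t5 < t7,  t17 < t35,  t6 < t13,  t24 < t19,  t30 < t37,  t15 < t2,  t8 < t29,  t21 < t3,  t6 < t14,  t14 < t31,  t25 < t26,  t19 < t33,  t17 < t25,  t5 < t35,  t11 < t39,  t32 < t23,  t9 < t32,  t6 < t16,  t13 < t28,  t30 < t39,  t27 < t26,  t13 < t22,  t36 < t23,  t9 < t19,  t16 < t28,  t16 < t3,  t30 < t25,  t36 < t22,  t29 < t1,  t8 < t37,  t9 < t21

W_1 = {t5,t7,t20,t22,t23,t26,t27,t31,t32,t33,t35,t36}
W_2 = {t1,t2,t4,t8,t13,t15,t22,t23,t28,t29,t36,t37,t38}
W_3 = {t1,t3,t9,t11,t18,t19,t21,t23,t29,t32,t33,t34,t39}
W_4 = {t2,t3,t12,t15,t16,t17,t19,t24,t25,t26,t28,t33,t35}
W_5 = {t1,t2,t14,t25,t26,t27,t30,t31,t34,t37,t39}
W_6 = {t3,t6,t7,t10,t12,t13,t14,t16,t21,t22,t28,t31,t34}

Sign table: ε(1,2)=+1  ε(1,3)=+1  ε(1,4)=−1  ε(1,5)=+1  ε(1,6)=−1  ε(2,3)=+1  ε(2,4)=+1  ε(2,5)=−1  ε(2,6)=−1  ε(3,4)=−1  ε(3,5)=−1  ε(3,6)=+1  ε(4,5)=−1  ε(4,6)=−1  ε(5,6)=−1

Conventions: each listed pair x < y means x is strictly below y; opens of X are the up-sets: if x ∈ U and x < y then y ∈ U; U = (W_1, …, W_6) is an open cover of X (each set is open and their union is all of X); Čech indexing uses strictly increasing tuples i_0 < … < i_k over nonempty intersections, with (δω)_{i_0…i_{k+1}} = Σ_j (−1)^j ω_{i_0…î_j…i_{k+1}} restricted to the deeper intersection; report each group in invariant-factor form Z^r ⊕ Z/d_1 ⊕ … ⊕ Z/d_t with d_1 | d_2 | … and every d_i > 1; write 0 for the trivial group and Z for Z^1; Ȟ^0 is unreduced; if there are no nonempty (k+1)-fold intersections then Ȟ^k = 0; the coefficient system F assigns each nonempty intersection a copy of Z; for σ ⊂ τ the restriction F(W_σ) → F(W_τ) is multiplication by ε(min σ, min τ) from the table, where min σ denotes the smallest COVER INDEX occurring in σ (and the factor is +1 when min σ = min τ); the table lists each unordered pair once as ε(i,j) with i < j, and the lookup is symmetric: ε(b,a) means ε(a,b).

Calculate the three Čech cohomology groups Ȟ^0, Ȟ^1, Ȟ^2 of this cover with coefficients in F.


Ȟ^0(U;F) ≅ 0; Ȟ^1(U;F) ≅ Z/2; Ȟ^2(U;F) ≅ Z

intersection data:
  W12={t22,t23,t36} W13={t23,t32,t33} W14={t26,t33,t35} W15={t26,t27,t31} W16={t7,t22,t31} W23={t1,t23,t29} W24={t2,t15,t28} W25={t1,t2,t37} W26={t13,t22,t28} W34={t3,t19,t33} W35={t1,t34,t39} W36={t3,t21,t34} W45={t2,t25,t26} W46={t3,t12,t16,t28} W56={t14,t31,t34}
  W123={t23} W126={t22} W134={t33} W145={t26} W156={t31} W235={t1} W245={t2} W246={t28} W346={t3} W356={t34}
C dims 6,15,10; δ0: rk 6, SNF 1^5·2; δ1: rk 9, SNF 1^9
Ȟ^0 = (6 − 6) − 0 = 0, so Ȟ^0 ≅ 0
Ȟ^1 = (15 − 9) − 6 = 0 plus torsion [2], so Ȟ^1 ≅ Z/2
Ȟ^2 = (10 − 0) − 9 = 1, so Ȟ^2 ≅ Z


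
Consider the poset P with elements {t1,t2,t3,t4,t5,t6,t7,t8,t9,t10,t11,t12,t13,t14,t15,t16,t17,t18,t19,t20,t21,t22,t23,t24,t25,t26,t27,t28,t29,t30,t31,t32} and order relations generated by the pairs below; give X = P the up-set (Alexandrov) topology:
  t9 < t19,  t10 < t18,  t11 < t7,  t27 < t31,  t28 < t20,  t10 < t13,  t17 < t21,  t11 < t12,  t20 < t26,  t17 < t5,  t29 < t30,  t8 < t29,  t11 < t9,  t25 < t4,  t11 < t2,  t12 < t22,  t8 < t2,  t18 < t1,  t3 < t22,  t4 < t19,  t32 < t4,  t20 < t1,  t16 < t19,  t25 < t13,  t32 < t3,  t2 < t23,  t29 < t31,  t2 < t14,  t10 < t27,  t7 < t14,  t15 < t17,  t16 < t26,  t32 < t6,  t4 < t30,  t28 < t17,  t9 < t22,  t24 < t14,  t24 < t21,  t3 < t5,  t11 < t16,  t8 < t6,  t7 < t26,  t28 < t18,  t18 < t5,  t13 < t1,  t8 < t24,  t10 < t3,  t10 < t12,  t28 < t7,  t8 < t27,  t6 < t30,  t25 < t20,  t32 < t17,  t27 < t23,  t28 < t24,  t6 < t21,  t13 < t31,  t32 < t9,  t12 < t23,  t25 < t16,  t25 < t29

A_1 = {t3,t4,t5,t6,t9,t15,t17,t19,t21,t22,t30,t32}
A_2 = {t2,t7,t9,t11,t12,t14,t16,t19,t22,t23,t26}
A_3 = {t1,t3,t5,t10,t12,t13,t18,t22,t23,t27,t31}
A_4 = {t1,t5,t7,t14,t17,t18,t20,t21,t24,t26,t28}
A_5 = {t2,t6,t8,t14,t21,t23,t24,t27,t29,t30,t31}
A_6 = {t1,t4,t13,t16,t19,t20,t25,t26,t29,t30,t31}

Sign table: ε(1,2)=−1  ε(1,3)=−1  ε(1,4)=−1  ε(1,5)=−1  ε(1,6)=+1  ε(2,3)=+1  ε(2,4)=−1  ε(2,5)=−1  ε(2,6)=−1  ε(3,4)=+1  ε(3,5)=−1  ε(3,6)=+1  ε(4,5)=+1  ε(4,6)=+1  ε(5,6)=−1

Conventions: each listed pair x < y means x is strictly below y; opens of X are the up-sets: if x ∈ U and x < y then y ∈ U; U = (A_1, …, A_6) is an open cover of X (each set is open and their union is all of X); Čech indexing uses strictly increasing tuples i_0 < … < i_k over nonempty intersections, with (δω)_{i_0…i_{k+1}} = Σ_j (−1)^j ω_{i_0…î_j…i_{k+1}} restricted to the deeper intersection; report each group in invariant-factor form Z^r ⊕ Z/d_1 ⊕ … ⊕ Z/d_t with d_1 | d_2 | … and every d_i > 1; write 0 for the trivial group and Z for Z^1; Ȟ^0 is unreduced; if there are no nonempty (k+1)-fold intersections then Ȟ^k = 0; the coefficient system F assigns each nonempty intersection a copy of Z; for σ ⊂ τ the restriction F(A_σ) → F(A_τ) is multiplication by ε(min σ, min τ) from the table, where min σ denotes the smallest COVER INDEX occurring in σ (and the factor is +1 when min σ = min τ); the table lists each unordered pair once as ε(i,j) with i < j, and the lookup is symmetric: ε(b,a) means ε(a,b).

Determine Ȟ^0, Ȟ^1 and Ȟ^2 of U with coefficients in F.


Ȟ^0(U;F) ≅ 0; Ȟ^1(U;F) ≅ Z/2; Ȟ^2(U;F) ≅ Z

nerve of the cover:
  A12={t9,t19,t22} A13={t3,t5,t22} A14={t5,t17,t21} A15={t6,t21,t30} A16={t4,t19,t30} A23={t12,t22,t23} A24={t7,t14,t26} A25={t2,t14,t23} A26={t16,t19,t26} A34={t1,t5,t18} A35={t23,t27,t31} A36={t1,t13,t31} A45={t14,t21,t24} A46={t1,t20,t26} A56={t29,t30,t31}
  A123={t22} A126={t19} A134={t5} A145={t21} A156={t30} A235={t23} A245={t14} A246={t26} A346={t1} A356={t31}
C dims 6,15,10; δ0: rk 6, SNF 1^5·2; δ1: rk 9, SNF 1^9
Ȟ^0 = (6 − 6) − 0 = 0, so Ȟ^0 ≅ 0
Ȟ^1 = (15 − 9) − 6 = 0 plus torsion [2], so Ȟ^1 ≅ Z/2
Ȟ^2 = (10 − 0) − 9 = 1, so Ȟ^2 ≅ Z


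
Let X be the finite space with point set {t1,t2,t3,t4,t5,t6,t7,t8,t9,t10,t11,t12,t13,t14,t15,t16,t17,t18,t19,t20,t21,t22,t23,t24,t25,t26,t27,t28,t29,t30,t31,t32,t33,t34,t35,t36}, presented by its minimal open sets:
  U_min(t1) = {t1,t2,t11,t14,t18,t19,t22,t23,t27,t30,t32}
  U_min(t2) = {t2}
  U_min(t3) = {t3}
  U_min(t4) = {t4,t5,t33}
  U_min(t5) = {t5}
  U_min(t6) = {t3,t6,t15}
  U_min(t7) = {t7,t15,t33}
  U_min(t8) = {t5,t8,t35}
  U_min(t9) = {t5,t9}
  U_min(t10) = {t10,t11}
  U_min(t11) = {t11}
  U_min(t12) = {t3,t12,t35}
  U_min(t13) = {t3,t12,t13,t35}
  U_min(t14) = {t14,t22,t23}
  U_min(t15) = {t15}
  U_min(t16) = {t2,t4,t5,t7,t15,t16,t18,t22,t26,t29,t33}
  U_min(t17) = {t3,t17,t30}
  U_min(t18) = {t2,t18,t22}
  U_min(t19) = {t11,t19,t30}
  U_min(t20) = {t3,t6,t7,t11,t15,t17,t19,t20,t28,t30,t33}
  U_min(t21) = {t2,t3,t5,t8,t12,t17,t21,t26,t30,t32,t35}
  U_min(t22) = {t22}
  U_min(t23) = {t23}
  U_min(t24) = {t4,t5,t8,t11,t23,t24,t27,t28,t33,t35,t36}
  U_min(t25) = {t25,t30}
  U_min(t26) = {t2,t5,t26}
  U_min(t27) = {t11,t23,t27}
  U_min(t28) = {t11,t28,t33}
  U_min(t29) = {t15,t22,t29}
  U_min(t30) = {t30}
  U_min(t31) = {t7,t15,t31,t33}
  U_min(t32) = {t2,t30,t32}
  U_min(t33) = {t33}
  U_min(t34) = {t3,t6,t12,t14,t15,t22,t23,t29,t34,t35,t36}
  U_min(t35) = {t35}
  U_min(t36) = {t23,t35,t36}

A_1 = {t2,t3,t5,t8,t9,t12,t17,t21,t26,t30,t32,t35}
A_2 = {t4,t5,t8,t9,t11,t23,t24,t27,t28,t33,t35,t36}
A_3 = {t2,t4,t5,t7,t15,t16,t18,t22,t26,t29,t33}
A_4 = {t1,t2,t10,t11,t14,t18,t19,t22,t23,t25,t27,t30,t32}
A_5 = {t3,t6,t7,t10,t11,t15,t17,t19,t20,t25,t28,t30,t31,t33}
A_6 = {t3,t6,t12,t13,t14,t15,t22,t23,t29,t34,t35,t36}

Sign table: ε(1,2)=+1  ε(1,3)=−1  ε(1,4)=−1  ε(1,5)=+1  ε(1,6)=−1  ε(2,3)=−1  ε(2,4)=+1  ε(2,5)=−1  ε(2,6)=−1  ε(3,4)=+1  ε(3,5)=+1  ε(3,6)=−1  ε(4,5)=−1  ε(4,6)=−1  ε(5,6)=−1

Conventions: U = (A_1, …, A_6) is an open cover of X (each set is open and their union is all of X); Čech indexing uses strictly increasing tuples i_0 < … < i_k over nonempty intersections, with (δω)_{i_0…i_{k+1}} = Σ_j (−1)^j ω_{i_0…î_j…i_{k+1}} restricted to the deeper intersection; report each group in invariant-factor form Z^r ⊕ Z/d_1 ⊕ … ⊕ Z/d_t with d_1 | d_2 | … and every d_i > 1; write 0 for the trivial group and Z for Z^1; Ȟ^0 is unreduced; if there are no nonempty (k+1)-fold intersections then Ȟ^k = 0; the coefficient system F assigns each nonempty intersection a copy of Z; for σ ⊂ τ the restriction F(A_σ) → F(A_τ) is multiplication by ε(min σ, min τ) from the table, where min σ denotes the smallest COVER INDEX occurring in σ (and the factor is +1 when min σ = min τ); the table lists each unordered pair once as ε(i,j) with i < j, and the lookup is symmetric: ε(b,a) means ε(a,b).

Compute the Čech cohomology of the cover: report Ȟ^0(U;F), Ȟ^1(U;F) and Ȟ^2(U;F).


Ȟ^0 = 0,  Ȟ^1 = Z/2,  Ȟ^2 = Z

nerve of the cover:
  A12={t5,t8,t9,t35} A13={t2,t5,t26} A14={t2,t30,t32} A15={t3,t17,t30} A16={t3,t12,t35} A23={t4,t5,t33} A24={t11,t23,t27} A25={t11,t28,t33} A26={t23,t35,t36} A34={t2,t18,t22} A35={t7,t15,t33} A36={t15,t22,t29} A45={t10,t11,t19,t25,t30} A46={t14,t22,t23} A56={t3,t6,t15}
  A123={t5} A126={t35} A134={t2} A145={t30} A156={t3} A235={t33} A245={t11} A246={t23} A346={t22} A356={t15}
C dims 6,15,10; δ0: rk 6, SNF 1^5·2; δ1: rk 9, SNF 1^9
Ȟ^0 = (6 − 6) − 0 = 0, so Ȟ^0 ≅ 0
Ȟ^1 = (15 − 9) − 6 = 0 plus torsion [2], so Ȟ^1 ≅ Z/2
Ȟ^2 = (10 − 0) − 9 = 1, so Ȟ^2 ≅ Z


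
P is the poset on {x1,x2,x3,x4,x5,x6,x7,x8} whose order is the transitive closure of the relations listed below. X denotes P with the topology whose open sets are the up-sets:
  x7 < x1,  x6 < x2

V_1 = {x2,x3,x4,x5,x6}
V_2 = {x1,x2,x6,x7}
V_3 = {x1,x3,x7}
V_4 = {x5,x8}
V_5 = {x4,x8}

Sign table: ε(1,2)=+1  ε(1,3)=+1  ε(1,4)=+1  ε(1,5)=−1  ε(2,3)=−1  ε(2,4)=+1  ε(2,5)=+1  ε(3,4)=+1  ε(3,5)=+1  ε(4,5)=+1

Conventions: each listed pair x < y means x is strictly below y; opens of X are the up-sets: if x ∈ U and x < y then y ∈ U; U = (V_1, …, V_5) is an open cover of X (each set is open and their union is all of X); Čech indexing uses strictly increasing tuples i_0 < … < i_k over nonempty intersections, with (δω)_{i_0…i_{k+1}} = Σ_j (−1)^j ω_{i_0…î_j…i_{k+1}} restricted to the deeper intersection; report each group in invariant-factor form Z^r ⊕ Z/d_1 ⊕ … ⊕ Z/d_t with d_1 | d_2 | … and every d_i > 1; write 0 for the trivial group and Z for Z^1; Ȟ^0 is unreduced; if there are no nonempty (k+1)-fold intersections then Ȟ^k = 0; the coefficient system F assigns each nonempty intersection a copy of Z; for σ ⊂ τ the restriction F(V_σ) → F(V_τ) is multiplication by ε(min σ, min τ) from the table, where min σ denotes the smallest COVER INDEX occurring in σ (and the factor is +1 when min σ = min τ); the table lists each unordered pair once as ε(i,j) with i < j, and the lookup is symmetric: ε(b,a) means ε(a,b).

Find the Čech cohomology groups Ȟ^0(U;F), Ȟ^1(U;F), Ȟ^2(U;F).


nerve simplices:
  V12={x2,x6} V13={x3} V14={x5} V15={x4} V23={x1,x7} V45={x8}
C dims 5,6; δ0: rk 5, SNF 1^4·2
degree 0: 5−5−0 = 0 → Ȟ^0 ≅ 0
degree 1: 6−0−5 = 1 plus torsion [2] → Ȟ^1 ≅ Z ⊕ Z/2
degree 2: 0−0−0 = 0 → Ȟ^2 ≅ 0

Ȟ^0 ≅ 0, Ȟ^1 ≅ Z ⊕ Z/2, Ȟ^2 ≅ 0


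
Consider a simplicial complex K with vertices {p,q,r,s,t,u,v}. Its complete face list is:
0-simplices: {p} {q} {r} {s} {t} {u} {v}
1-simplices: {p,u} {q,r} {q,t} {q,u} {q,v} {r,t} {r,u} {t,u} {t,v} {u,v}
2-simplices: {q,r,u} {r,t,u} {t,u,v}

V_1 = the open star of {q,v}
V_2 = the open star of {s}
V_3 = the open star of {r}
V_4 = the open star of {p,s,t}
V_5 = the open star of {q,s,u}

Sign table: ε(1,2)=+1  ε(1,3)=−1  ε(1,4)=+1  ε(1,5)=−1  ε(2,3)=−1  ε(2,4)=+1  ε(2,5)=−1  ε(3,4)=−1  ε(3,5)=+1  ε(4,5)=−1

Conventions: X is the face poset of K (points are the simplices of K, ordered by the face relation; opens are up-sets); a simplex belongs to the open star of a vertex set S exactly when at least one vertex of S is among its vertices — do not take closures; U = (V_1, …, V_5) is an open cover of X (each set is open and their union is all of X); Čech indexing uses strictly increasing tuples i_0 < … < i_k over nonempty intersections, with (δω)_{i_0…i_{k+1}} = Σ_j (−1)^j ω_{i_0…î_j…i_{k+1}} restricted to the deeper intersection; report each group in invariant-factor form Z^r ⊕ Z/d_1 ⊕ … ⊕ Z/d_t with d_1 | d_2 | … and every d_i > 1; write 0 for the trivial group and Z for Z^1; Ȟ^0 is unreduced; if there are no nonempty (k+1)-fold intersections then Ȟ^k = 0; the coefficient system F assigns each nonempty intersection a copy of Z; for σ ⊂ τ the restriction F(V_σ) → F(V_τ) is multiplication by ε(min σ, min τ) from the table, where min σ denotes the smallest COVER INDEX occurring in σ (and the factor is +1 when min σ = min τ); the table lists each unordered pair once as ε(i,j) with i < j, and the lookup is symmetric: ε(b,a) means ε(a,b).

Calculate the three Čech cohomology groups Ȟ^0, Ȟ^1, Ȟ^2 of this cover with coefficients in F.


nerve simplices:
  V1={{q},{v},{q,r},{q,t},{q,u},{q,v},{t,v},{u,v},{q,r,u},{t,u,v}} V2={{s}} V3={{r},{q,r},{r,t},{r,u},{q,r,u},{r,t,u}} V4={{p},{s},{t},{p,u},{q,t},{r,t},{t,u},{t,v},{r,t,u},{t,u,v}} V5={{q},{s},{u},{p,u},{q,r},{q,t},{q,u},{q,v},{r,u},{t,u},{u,v},{q,r,u},{r,t,u},{t,u,v}}
  V13={{q,r},{q,r,u}} V14={{q,t},{t,v},{t,u,v}} V15={{q},{q,r},{q,t},{q,u},{q,v},{u,v},{q,r,u},{t,u,v}} V24={{s}} V25={{s}} V34={{r,t},{r,t,u}} V35={{q,r},{r,u},{q,r,u},{r,t,u}} V45={{s},{p,u},{q,t},{t,u},{r,t,u},{t,u,v}}
  V135={{q,r},{q,r,u}} V145={{q,t},{t,u,v}} V245={{s}} V345={{r,t,u}}
C dims 5,8,4; δ0: rk 4, SNF 1^4; δ1: rk 4, SNF 1^4
degree 0: 5−4−0 = 1 → Ȟ^0 ≅ Z
degree 1: 8−4−4 = 0 → Ȟ^1 ≅ 0
degree 2: 4−0−4 = 0 → Ȟ^2 ≅ 0

Ȟ^0 ≅ Z; Ȟ^1 ≅ 0; Ȟ^2 ≅ 0


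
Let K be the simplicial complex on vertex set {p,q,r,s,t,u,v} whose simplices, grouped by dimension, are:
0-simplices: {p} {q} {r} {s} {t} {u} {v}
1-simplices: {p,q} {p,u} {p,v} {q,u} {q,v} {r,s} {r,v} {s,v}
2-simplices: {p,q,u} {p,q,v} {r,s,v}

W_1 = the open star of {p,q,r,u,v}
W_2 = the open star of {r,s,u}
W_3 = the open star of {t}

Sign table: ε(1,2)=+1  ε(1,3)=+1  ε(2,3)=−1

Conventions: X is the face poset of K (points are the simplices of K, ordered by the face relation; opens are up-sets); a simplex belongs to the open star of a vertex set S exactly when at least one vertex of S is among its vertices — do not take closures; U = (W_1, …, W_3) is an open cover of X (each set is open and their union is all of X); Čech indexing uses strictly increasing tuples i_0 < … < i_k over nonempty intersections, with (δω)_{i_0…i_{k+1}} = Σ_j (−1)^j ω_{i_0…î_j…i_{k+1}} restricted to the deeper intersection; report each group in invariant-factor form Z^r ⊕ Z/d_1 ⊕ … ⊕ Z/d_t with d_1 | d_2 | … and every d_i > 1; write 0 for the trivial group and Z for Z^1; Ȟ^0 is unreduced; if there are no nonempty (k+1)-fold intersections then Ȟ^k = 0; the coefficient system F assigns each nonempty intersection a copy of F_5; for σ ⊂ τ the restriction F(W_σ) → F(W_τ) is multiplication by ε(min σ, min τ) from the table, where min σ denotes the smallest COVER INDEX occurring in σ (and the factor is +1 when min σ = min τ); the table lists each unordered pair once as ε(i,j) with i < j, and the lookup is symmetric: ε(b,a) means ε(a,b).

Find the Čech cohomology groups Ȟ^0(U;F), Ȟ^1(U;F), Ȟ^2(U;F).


nerve simplices:
  W1={{p},{q},{r},{u},{v},{p,q},{p,u},{p,v},{q,u},{q,v},{r,s},{r,v},{s,v},{p,q,u},{p,q,v},{r,s,v}} W2={{r},{s},{u},{p,u},{q,u},{r,s},{r,v},{s,v},{p,q,u},{r,s,v}} W3={{t}}
  W12={{r},{u},{p,u},{q,u},{r,s},{r,v},{s,v},{p,q,u},{r,s,v}}
C dims 3,1; δ0: rk_F5 1
degree 0: 3−1−0 = 2 → Ȟ^0 ≅ Z/5 ⊕ Z/5
degree 1: 1−0−1 = 0 → Ȟ^1 ≅ 0
degree 2: 0−0−0 = 0 → Ȟ^2 ≅ 0

Ȟ^0(U;F) ≅ Z/5 ⊕ Z/5, Ȟ^1(U;F) ≅ 0 and Ȟ^2(U;F) ≅ 0


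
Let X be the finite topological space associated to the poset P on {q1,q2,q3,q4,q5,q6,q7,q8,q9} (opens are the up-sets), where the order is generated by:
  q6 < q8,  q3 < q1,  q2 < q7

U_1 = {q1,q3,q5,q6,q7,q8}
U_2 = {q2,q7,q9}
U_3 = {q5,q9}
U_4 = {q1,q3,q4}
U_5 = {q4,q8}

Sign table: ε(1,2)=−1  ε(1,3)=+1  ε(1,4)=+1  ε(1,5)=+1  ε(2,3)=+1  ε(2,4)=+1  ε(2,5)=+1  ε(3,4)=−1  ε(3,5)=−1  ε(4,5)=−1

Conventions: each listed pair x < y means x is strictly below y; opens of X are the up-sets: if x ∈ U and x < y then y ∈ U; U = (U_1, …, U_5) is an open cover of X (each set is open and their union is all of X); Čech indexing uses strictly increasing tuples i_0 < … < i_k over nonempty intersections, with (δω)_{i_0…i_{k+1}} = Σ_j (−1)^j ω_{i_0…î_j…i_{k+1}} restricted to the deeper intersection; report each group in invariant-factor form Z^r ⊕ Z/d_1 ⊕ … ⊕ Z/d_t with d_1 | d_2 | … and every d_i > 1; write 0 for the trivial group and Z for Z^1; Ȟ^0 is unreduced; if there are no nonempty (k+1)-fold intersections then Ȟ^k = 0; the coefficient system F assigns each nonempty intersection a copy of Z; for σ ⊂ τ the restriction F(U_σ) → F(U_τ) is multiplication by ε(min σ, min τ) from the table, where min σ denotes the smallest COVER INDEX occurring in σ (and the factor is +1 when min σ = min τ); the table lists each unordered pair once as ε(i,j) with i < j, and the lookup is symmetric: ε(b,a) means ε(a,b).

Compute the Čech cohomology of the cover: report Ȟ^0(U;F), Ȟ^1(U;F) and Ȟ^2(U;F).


Ȟ^0 = 0, Ȟ^1 = Z ⊕ Z/2, Ȟ^2 = 0

nerve of the cover:
  U12={q7} U13={q5} U14={q1,q3} U15={q8} U23={q9} U45={q4}
C dims 5,6; δ0: rk 5, SNF 1^4·2
Ȟ^0 = (5 − 5) − 0 = 0, so Ȟ^0 ≅ 0
Ȟ^1 = (6 − 0) − 5 = 1 plus torsion [2], so Ȟ^1 ≅ Z ⊕ Z/2
Ȟ^2 = (0 − 0) − 0 = 0, so Ȟ^2 ≅ 0


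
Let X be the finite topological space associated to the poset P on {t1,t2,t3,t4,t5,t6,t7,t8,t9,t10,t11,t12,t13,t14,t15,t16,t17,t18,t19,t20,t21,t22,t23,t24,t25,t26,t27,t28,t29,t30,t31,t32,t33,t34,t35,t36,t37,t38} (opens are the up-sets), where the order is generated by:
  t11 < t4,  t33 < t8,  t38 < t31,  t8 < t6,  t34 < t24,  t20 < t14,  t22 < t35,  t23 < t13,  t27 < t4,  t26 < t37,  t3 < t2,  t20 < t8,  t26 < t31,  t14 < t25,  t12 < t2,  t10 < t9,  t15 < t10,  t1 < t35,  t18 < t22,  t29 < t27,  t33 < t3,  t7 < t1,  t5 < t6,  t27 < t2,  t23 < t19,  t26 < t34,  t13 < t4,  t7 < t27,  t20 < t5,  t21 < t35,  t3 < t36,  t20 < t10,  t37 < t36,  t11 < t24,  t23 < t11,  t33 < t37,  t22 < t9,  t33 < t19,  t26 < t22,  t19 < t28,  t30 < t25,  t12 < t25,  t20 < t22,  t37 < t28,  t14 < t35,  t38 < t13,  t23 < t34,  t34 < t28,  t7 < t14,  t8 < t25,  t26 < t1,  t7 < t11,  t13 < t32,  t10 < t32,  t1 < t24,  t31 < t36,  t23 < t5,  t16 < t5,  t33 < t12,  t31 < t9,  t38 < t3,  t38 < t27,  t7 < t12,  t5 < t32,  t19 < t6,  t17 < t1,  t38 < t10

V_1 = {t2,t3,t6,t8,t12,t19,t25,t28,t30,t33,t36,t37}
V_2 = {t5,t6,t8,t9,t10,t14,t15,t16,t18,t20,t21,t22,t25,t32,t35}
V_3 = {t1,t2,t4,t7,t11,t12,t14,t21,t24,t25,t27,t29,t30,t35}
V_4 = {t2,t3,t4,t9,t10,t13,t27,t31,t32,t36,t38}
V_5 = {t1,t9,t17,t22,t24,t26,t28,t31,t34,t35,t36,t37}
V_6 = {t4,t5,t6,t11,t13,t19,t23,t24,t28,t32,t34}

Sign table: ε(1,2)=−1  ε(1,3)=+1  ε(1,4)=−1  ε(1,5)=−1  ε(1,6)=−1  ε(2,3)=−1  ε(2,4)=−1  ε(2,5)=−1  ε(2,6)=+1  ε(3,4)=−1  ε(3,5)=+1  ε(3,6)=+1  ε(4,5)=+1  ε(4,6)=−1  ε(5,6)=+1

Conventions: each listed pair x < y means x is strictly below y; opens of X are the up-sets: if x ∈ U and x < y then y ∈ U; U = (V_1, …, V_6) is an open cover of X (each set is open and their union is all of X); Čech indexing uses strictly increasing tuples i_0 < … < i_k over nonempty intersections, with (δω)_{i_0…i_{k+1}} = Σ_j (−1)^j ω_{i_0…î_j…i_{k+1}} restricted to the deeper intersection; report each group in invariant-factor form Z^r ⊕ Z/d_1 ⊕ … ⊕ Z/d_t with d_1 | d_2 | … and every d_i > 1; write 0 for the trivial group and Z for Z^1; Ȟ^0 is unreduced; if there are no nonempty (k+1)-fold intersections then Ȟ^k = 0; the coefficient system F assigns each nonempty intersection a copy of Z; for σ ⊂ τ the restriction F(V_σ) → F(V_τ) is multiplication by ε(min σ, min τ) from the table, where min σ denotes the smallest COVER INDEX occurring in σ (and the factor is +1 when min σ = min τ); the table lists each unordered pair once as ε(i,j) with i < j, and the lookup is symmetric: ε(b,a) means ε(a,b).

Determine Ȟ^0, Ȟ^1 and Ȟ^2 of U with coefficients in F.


Ȟ^0(U;F) ≅ 0,  Ȟ^1(U;F) ≅ Z/2,  Ȟ^2(U;F) ≅ Z

nonempty intersections:
  V12={t6,t8,t25} V13={t2,t12,t25,t30} V14={t2,t3,t36} V15={t28,t36,t37} V16={t6,t19,t28} V23={t14,t21,t25,t35} V24={t9,t10,t32} V25={t9,t22,t35} V26={t5,t6,t32} V34={t2,t4,t27} V35={t1,t24,t35} V36={t4,t11,t24} V45={t9,t31,t36} V46={t4,t13,t32} V56={t24,t28,t34}
  V123={t25} V126={t6} V134={t2} V145={t36} V156={t28} V235={t35} V245={t9} V246={t32} V346={t4} V356={t24}
C dims 6,15,10; δ0: rk 6, SNF 1^5·2; δ1: rk 9, SNF 1^9
Ȟ^0: (6−6)−0=0 ⇒ 0
Ȟ^1: (15−9)−6=0 plus torsion [2] ⇒ Z/2
Ȟ^2: (10−0)−9=1 ⇒ Z


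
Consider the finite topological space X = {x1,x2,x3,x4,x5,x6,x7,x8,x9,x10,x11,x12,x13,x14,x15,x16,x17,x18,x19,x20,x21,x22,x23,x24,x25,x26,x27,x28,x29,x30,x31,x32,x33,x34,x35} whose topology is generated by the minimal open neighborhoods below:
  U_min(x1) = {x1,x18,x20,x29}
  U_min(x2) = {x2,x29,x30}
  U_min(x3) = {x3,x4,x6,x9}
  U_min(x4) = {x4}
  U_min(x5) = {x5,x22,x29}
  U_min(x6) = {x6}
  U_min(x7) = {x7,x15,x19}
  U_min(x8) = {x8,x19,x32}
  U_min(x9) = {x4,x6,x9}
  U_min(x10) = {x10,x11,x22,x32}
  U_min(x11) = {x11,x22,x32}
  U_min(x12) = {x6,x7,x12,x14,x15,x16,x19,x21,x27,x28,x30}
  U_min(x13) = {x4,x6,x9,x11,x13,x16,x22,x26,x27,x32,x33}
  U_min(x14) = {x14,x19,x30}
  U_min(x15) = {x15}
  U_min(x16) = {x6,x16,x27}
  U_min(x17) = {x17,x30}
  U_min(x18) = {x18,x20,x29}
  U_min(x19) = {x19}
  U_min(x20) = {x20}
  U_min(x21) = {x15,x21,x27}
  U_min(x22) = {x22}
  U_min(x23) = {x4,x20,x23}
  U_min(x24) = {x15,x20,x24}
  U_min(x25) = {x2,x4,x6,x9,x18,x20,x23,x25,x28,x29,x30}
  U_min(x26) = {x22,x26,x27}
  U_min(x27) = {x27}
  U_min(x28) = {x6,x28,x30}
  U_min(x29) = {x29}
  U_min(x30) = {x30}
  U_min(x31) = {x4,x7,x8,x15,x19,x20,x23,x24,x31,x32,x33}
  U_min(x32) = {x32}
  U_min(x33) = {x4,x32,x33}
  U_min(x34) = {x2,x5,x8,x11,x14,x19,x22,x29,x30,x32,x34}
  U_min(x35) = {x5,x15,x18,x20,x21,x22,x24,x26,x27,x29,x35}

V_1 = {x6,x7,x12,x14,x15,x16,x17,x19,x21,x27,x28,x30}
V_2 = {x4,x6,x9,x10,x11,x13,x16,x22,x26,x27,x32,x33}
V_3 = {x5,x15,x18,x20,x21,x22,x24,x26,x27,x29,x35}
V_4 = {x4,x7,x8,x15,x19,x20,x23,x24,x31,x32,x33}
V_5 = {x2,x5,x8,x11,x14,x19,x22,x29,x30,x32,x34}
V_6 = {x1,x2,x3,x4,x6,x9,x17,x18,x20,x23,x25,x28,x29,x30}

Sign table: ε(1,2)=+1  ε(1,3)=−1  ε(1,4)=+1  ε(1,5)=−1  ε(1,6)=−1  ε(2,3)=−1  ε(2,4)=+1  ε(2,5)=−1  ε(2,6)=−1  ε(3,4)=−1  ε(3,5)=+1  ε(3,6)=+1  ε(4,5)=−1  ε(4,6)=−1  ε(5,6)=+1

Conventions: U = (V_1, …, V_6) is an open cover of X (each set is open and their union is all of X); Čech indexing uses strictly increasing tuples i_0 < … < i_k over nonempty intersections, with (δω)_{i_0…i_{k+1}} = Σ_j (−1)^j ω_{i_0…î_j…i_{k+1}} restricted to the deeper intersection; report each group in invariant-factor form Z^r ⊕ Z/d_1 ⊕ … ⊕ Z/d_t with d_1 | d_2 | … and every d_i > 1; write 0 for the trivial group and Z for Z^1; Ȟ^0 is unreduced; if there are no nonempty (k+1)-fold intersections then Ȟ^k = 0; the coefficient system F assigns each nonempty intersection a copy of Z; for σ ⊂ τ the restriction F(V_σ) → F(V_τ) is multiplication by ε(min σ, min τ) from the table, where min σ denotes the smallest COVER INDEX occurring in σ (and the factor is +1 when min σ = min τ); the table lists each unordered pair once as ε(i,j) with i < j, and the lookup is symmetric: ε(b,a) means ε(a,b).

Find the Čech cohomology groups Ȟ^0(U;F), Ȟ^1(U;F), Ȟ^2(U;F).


nonempty intersections:
  V12={x6,x16,x27} V13={x15,x21,x27} V14={x7,x15,x19} V15={x14,x19,x30} V16={x6,x17,x28,x30} V23={x22,x26,x27} V24={x4,x32,x33} V25={x11,x22,x32} V26={x4,x6,x9} V34={x15,x20,x24} V35={x5,x22,x29} V36={x18,x20,x29} V45={x8,x19,x32} V46={x4,x20,x23} V56={x2,x29,x30}
  V123={x27} V126={x6} V134={x15} V145={x19} V156={x30} V235={x22} V245={x32} V246={x4} V346={x20} V356={x29}
C dims 6,15,10; δ0: rk 5, SNF 1^5; δ1: rk 10, SNF 1^9·2
Ȟ^0: (6−5)−0=1 ⇒ Z
Ȟ^1: (15−10)−5=0 ⇒ 0
Ȟ^2: (10−0)−10=0 plus torsion [2] ⇒ Z/2

Ȟ^0 = Z, Ȟ^1 = 0 and Ȟ^2 = Z/2


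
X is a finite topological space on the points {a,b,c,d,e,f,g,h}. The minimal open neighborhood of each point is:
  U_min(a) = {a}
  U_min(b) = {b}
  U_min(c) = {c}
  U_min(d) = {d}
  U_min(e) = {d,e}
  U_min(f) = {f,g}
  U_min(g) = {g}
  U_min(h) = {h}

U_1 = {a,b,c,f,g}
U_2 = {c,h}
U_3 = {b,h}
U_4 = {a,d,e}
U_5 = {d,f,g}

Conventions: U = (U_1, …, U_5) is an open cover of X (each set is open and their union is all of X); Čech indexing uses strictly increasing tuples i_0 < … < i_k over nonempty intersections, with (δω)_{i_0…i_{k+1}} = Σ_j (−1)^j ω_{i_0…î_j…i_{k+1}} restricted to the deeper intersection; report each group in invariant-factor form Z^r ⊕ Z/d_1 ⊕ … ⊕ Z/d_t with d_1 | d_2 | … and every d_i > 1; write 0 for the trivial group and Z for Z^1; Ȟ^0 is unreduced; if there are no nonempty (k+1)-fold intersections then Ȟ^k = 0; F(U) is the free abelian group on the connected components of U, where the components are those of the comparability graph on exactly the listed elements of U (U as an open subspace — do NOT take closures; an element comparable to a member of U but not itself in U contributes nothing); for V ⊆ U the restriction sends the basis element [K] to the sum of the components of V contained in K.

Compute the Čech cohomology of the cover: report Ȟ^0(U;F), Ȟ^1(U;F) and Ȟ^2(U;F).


Ȟ^0(U;F) ≅ Z^6, Ȟ^1(U;F) ≅ 0 and Ȟ^2(U;F) ≅ 0

nonempty intersections:
  U12={c} U13={b} U14={a} U15={f,g} U23={h} U45={d}
components per intersection:
  U1: {a} {b} {c} {f,g}
  U2: {c} {h}
  U3: {b} {h}
  U4: {a} {d,e}
  U5: {d} {f,g}
  U12: {c}
  U13: {b}
  U14: {a}
  U15: {f,g}
  U23: {h}
  U45: {d}
C dims 12,6; δ0: rk 6, SNF 1^6
Ȟ^0: (12−6)−0=6 ⇒ Z^6
Ȟ^1: (6−0)−6=0 ⇒ 0
Ȟ^2: (0−0)−0=0 ⇒ 0


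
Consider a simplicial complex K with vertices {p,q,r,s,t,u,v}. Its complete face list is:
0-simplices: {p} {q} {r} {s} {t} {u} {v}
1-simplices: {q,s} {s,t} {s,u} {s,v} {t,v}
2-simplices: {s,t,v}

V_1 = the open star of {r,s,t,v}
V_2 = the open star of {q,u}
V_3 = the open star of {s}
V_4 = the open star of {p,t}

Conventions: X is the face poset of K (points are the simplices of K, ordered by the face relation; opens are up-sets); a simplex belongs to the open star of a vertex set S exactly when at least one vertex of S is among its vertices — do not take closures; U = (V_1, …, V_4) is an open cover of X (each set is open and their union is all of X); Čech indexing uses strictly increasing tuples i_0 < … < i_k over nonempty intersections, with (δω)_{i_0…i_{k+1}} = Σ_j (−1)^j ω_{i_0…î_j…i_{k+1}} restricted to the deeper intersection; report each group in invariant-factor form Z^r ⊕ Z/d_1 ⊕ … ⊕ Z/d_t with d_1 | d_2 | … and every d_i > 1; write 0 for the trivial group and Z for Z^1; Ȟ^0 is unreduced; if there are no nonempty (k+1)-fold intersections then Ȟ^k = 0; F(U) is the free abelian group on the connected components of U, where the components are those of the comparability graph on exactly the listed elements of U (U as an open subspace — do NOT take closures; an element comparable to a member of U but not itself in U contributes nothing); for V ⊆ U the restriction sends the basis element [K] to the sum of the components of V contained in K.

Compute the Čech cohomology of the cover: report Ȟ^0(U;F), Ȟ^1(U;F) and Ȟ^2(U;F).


cover nerve:
  V1={{r},{s},{t},{v},{q,s},{s,t},{s,u},{s,v},{t,v},{s,t,v}} V2={{q},{u},{q,s},{s,u}} V3={{s},{q,s},{s,t},{s,u},{s,v},{s,t,v}} V4={{p},{t},{s,t},{t,v},{s,t,v}}
  V12={{q,s},{s,u}} V13={{s},{q,s},{s,t},{s,u},{s,v},{s,t,v}} V14={{t},{s,t},{t,v},{s,t,v}} V23={{q,s},{s,u}} V34={{s,t},{s,t,v}}
  V123={{q,s},{s,u}} V134={{s,t},{s,t,v}}
components per intersection:
  V1: {{r}} {{s},{t},{v},{q,s},{s,t},{s,u},{s,v},{t,v},{s,t,v}}
  V2: {{q},{q,s}} {{u},{s,u}}
  V3: {{s},{q,s},{s,t},{s,u},{s,v},{s,t,v}}
  V4: {{p}} {{t},{s,t},{t,v},{s,t,v}}
  V12: {{q,s}} {{s,u}}
  V13: {{s},{q,s},{s,t},{s,u},{s,v},{s,t,v}}
  V14: {{t},{s,t},{t,v},{s,t,v}}
  V23: {{q,s}} {{s,u}}
  V34: {{s,t},{s,t,v}}
  V123: {{q,s}} {{s,u}}
  V134: {{s,t},{s,t,v}}
C dims 7,7,3; δ0: rk 4, SNF 1^4; δ1: rk 3, SNF 1^3
Ȟ^0: (7−4)−0=3 ⇒ Z^3
Ȟ^1: (7−3)−4=0 ⇒ 0
Ȟ^2: (3−0)−3=0 ⇒ 0

Ȟ^0(U;F) ≅ Z^3; Ȟ^1(U;F) ≅ 0; Ȟ^2(U;F) ≅ 0


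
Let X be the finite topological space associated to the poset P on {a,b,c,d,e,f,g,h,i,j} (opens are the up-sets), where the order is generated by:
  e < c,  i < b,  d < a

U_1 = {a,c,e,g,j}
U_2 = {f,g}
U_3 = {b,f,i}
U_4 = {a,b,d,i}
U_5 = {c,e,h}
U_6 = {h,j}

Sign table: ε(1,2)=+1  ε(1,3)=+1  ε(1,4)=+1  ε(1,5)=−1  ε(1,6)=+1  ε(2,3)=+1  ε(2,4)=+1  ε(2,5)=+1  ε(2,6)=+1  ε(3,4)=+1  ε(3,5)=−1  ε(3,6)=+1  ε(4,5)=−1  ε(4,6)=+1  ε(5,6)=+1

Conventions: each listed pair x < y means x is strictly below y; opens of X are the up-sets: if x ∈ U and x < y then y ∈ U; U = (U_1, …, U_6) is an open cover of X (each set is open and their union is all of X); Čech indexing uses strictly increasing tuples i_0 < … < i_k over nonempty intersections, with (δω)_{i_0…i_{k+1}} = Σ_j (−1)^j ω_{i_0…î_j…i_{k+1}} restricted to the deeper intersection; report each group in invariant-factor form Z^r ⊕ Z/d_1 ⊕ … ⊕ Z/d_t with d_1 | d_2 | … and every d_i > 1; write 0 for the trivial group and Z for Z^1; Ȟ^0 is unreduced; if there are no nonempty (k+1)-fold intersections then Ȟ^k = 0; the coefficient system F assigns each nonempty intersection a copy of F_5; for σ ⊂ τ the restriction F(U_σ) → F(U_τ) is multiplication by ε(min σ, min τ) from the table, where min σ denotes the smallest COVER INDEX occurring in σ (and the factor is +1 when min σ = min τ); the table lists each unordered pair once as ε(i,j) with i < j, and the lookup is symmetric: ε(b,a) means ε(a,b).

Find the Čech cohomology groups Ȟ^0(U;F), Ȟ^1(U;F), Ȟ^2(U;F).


nerve of the cover:
  U12={g} U14={a} U15={c,e} U16={j} U23={f} U34={b,i} U56={h}
C dims 6,7; δ0: rk_F5 6
Ȟ^0 = (6 − 6) − 0 = 0, so Ȟ^0 ≅ 0
Ȟ^1 = (7 − 0) − 6 = 1, so Ȟ^1 ≅ Z/5
Ȟ^2 = (0 − 0) − 0 = 0, so Ȟ^2 ≅ 0

Ȟ^0 ≅ 0, Ȟ^1 ≅ Z/5, Ȟ^2 ≅ 0


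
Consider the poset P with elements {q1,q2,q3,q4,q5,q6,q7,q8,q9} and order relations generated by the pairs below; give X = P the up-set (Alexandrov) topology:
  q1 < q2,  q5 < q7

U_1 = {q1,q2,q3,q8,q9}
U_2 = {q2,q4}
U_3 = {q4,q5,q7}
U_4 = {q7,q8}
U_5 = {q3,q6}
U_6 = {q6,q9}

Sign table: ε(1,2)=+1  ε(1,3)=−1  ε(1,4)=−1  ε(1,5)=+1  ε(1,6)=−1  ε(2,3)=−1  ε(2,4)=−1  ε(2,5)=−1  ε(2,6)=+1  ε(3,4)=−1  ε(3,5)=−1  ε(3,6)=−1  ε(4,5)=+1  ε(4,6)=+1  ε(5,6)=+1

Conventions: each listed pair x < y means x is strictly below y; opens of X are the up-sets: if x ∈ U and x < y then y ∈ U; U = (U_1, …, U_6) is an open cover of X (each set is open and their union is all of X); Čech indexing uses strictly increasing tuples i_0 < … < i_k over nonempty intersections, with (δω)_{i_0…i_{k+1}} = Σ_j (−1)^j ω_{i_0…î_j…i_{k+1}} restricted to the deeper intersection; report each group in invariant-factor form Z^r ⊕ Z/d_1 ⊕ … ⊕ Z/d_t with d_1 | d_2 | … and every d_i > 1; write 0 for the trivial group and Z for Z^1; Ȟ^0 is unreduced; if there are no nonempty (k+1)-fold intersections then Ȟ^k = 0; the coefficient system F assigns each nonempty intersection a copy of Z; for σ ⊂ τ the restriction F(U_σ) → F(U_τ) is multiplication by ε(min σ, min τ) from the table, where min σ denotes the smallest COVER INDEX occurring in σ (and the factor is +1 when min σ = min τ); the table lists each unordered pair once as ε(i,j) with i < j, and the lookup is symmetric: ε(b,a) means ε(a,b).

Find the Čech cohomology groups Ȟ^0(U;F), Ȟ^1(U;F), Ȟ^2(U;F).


Ȟ^0 = 0; Ȟ^1 = Z ⊕ Z/2; Ȟ^2 = 0

cover nerve:
  U12={q2} U14={q8} U15={q3} U16={q9} U23={q4} U34={q7} U56={q6}
C dims 6,7; δ0: rk 6, SNF 1^5·2
Ȟ^0: (6−6)−0=0 ⇒ 0
Ȟ^1: (7−0)−6=1 plus torsion [2] ⇒ Z ⊕ Z/2
Ȟ^2: (0−0)−0=0 ⇒ 0


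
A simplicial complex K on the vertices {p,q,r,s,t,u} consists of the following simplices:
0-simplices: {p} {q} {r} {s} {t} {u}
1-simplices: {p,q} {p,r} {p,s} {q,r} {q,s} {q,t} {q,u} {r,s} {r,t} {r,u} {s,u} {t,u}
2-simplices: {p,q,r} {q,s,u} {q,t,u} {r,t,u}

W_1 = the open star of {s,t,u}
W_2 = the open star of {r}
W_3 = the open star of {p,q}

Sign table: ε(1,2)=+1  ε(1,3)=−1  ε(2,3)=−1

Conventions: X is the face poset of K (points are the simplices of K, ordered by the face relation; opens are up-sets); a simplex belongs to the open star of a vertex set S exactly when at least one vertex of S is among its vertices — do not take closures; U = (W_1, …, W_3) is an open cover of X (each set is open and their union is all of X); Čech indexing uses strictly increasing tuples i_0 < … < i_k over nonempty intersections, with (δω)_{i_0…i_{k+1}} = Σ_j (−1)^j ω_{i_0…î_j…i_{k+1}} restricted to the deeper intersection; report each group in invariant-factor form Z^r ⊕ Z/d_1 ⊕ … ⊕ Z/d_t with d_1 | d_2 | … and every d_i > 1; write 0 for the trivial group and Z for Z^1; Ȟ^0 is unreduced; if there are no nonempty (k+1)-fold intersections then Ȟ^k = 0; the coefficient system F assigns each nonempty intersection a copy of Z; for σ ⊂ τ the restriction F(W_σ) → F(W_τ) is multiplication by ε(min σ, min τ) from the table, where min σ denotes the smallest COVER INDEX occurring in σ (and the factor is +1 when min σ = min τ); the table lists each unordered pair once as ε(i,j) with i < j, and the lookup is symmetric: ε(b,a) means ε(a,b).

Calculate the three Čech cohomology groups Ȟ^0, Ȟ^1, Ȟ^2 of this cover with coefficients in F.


Ȟ^0(U;F) ≅ Z, Ȟ^1(U;F) ≅ Z and Ȟ^2(U;F) ≅ 0

intersection data:
  W1={{s},{t},{u},{p,s},{q,s},{q,t},{q,u},{r,s},{r,t},{r,u},{s,u},{t,u},{q,s,u},{q,t,u},{r,t,u}} W2={{r},{p,r},{q,r},{r,s},{r,t},{r,u},{p,q,r},{r,t,u}} W3={{p},{q},{p,q},{p,r},{p,s},{q,r},{q,s},{q,t},{q,u},{p,q,r},{q,s,u},{q,t,u}}
  W12={{r,s},{r,t},{r,u},{r,t,u}} W13={{p,s},{q,s},{q,t},{q,u},{q,s,u},{q,t,u}} W23={{p,r},{q,r},{p,q,r}}
C dims 3,3; δ0: rk 2, SNF 1^2
Ȟ^0 = (3 − 2) − 0 = 1, so Ȟ^0 ≅ Z
Ȟ^1 = (3 − 0) − 2 = 1, so Ȟ^1 ≅ Z
Ȟ^2 = (0 − 0) − 0 = 0, so Ȟ^2 ≅ 0
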